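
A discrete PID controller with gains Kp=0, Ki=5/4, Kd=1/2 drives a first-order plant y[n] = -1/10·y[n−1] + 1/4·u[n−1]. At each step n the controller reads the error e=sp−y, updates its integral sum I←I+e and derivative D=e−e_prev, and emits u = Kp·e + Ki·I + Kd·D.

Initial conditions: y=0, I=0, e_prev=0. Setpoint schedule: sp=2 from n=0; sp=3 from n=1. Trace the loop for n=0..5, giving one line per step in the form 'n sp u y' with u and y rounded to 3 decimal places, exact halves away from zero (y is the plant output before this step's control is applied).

(exact arithmetic carried between steps; '≈' marks a value shown rounded to 6 d.p. or computed from one; I and e_prev carry over from the previous line; the table rounds u and y to 3 d.p., halves away from zero)
n=0: y=0, sp=2, e=sp−y=2; I=2, D=e−e_prev=2; u=0·2+5/4·2+1/2·2=3.5; next y=-1/10·0+1/4·3.5=0.875
n=1: y=0.875, sp=3, e=sp−y=2.125; I=4.125, D=e−e_prev=0.125; u=0·2.125+5/4·4.125+1/2·0.125=5.21875; next y=-1/10·0.875+1/4·5.21875≈1.217188
n=2: y≈1.217188, sp=3, e=sp−y≈1.782813; I≈5.907813, D=e−e_prev≈-0.342188; u=0·1.782813+5/4·5.907813+1/2·(-0.342188)≈7.213672; next y=-1/10·1.217188+1/4·7.213672≈1.681699
n=3: y≈1.681699, sp=3, e=sp−y≈1.318301; I≈7.226113, D=e−e_prev≈-0.464512; u=0·1.318301+5/4·7.226113+1/2·(-0.464512)≈8.800386; next y=-1/10·1.681699+1/4·8.800386≈2.031927
n=4: y≈2.031927, sp=3, e=sp−y≈0.968073; I≈8.194187, D=e−e_prev≈-0.350227; u=0·0.968073+5/4·8.194187+1/2·(-0.350227)≈10.067620; next y=-1/10·2.031927+1/4·10.067620≈2.313712
n=5: y≈2.313712, sp=3, e=sp−y≈0.686288; I≈8.880474, D=e−e_prev≈-0.281786; u=0·0.686288+5/4·8.880474+1/2·(-0.281786)≈10.959700; next y=-1/10·2.313712+1/4·10.959700≈2.508554

0 2 3.500 0.000
1 3 5.219 0.875
2 3 7.214 1.217
3 3 8.800 1.682
4 3 10.068 2.032
5 3 10.960 2.314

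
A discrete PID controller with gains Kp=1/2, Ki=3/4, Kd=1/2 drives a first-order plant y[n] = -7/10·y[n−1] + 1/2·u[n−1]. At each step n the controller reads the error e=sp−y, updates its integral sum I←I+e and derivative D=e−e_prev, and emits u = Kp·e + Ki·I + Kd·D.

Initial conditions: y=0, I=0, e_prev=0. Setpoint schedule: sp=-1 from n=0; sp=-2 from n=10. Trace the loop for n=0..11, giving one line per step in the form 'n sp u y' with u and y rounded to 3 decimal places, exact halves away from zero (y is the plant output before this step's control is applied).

0 -1 -1.750 0.000
1 -1 -0.469 -0.875
2 -1 -3.193 0.378
3 -1 0.319 -1.861
4 -1 -5.971 1.462
5 -1 3.419 -4.009
6 -1 -11.978 4.516
7 -1 12.062 -9.150
8 -1 -26.434 12.436
9 -1 34.410 -21.922
10 -2 -64.156 32.551
11 -2 90.642 -54.863

(exact arithmetic carried between steps; '≈' marks a value shown rounded to 6 d.p. or computed from one; I and e_prev carry over from the previous line; the table rounds u and y to 3 d.p., halves away from zero)
n=0: y=0, sp=-1, e=sp−y=-1; I=-1, D=e−e_prev=-1; u=1/2·(-1)+3/4·(-1)+1/2·(-1)=-1.75; next y=-7/10·0+1/2·(-1.75)=-0.875
n=1: y=-0.875, sp=-1, e=sp−y=-0.125; I=-1.125, D=e−e_prev=0.875; u=1/2·(-0.125)+3/4·(-1.125)+1/2·0.875=-0.46875; next y=-7/10·(-0.875)+1/2·(-0.46875)=0.378125
n=2: y=0.378125, sp=-1, e=sp−y=-1.378125; I=-2.503125, D=e−e_prev=-1.253125; u=1/2·(-1.378125)+3/4·(-2.503125)+1/2·(-1.253125)≈-3.192969; next y=-7/10·0.378125+1/2·(-3.192969)≈-1.861172
n=3: y≈-1.861172, sp=-1, e=sp−y≈0.861172; I≈-1.641953, D=e−e_prev≈2.239297; u=1/2·0.861172+3/4·(-1.641953)+1/2·2.239297≈0.318770; next y=-7/10·(-1.861172)+1/2·0.318770≈1.462205
n=4: y≈1.462205, sp=-1, e=sp−y≈-2.462205; I≈-4.104158, D=e−e_prev≈-3.323377; u=1/2·(-2.462205)+3/4·(-4.104158)+1/2·(-3.323377)≈-5.970910; next y=-7/10·1.462205+1/2·(-5.970910)≈-4.008998
n=5: y≈-4.008998, sp=-1, e=sp−y≈3.008998; I≈-1.095160, D=e−e_prev≈5.471203; u=1/2·3.008998+3/4·(-1.095160)+1/2·5.471203≈3.418731; next y=-7/10·(-4.008998)+1/2·3.418731≈4.515664
n=6: y≈4.515664, sp=-1, e=sp−y≈-5.515664; I≈-6.610824, D=e−e_prev≈-8.524663; u=1/2·(-5.515664)+3/4·(-6.610824)+1/2·(-8.524663)≈-11.978282; next y=-7/10·4.515664+1/2·(-11.978282)≈-9.150106
n=7: y≈-9.150106, sp=-1, e=sp−y≈8.150106; I≈1.539282, D=e−e_prev≈13.665770; u=1/2·8.150106+3/4·1.539282+1/2·13.665770≈12.062399; next y=-7/10·(-9.150106)+1/2·12.062399≈12.436274
n=8: y≈12.436274, sp=-1, e=sp−y≈-13.436274; I≈-11.896992, D=e−e_prev≈-21.586380; u=1/2·(-13.436274)+3/4·(-11.896992)+1/2·(-21.586380)≈-26.434071; next y=-7/10·12.436274+1/2·(-26.434071)≈-21.922427
n=9: y≈-21.922427, sp=-1, e=sp−y≈20.922427; I≈9.025435, D=e−e_prev≈34.358701; u=1/2·20.922427+3/4·9.025435+1/2·34.358701≈34.409641; next y=-7/10·(-21.922427)+1/2·34.409641≈32.550519
n=10: y≈32.550519, sp=-2, e=sp−y≈-34.550519; I≈-25.525084, D=e−e_prev≈-55.472947; u=1/2·(-34.550519)+3/4·(-25.525084)+1/2·(-55.472947)≈-64.155546; next y=-7/10·32.550519+1/2·(-64.155546)≈-54.863137
n=11: y≈-54.863137, sp=-2, e=sp−y≈52.863137; I≈27.338052, D=e−e_prev≈87.413656; u=1/2·52.863137+3/4·27.338052+1/2·87.413656≈90.641936; next y=-7/10·(-54.863137)+1/2·90.641936≈83.725163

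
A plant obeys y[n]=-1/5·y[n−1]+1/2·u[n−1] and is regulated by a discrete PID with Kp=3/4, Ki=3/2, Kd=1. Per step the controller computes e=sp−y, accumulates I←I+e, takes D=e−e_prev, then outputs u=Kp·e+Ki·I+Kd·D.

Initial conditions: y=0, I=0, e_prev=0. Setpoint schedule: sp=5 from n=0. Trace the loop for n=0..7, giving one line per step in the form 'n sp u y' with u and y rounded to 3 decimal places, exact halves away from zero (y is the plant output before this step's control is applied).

0 5 16.250 0.000
1 5 -7.656 8.125
2 5 39.910 -5.453
3 5 -44.109 21.046
4 5 112.077 -26.264
5 5 -172.891 61.291
6 5 350.211 -98.704
7 5 -608.266 194.846

(exact arithmetic carried between steps; '≈' marks a value shown rounded to 6 d.p. or computed from one; I and e_prev carry over from the previous line; the table rounds u and y to 3 d.p., halves away from zero)
n=0: y=0, sp=5, e=sp−y=5; I=5, D=e−e_prev=5; u=3/4·5+3/2·5+1·5=16.25; next y=-1/5·0+1/2·16.25=8.125
n=1: y=8.125, sp=5, e=sp−y=-3.125; I=1.875, D=e−e_prev=-8.125; u=3/4·(-3.125)+3/2·1.875+1·(-8.125)=-7.65625; next y=-1/5·8.125+1/2·(-7.65625)=-5.453125
n=2: y=-5.453125, sp=5, e=sp−y=10.453125; I=12.328125, D=e−e_prev=13.578125; u=3/4·10.453125+3/2·12.328125+1·13.578125≈39.910156; next y=-1/5·(-5.453125)+1/2·39.910156≈21.045703
n=3: y≈21.045703, sp=5, e=sp−y≈-16.045703; I≈-3.717578, D=e−e_prev≈-26.498828; u=3/4·(-16.045703)+3/2·(-3.717578)+1·(-26.498828)≈-44.109473; next y=-1/5·21.045703+1/2·(-44.109473)≈-26.263877
n=4: y≈-26.263877, sp=5, e=sp−y≈31.263877; I≈27.546299, D=e−e_prev≈47.309580; u=3/4·31.263877+3/2·27.546299+1·47.309580≈112.076936; next y=-1/5·(-26.263877)+1/2·112.076936≈61.291243
n=5: y≈61.291243, sp=5, e=sp−y≈-56.291243; I≈-28.744945, D=e−e_prev≈-87.555120; u=3/4·(-56.291243)+3/2·(-28.744945)+1·(-87.555120)≈-172.890970; next y=-1/5·61.291243+1/2·(-172.890970)≈-98.703734
n=6: y≈-98.703734, sp=5, e=sp−y≈103.703734; I≈74.958789, D=e−e_prev≈159.994977; u=3/4·103.703734+3/2·74.958789+1·159.994977≈350.210961; next y=-1/5·(-98.703734)+1/2·350.210961≈194.846227
n=7: y≈194.846227, sp=5, e=sp−y≈-189.846227; I≈-114.887438, D=e−e_prev≈-293.549961; u=3/4·(-189.846227)+3/2·(-114.887438)+1·(-293.549961)≈-608.265788; next y=-1/5·194.846227+1/2·(-608.265788)≈-343.102139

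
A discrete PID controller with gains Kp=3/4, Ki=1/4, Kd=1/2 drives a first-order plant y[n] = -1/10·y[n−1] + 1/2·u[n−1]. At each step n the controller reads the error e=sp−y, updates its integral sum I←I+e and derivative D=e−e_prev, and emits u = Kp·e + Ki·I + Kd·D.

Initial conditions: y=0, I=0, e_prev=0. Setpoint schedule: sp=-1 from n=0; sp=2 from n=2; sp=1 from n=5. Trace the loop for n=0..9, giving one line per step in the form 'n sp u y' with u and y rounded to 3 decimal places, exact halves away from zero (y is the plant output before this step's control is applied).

(exact arithmetic carried between steps; '≈' marks a value shown rounded to 6 d.p. or computed from one; I and e_prev carry over from the previous line; the table rounds u and y to 3 d.p., halves away from zero)
n=0: y=0, sp=-1, e=sp−y=-1; I=-1, D=e−e_prev=-1; u=3/4·(-1)+1/4·(-1)+1/2·(-1)=-1.5; next y=-1/10·0+1/2·(-1.5)=-0.75
n=1: y=-0.75, sp=-1, e=sp−y=-0.25; I=-1.25, D=e−e_prev=0.75; u=3/4·(-0.25)+1/4·(-1.25)+1/2·0.75=-0.125; next y=-1/10·(-0.75)+1/2·(-0.125)=0.0125
n=2: y=0.0125, sp=2, e=sp−y=1.9875; I=0.7375, D=e−e_prev=2.2375; u=3/4·1.9875+1/4·0.7375+1/2·2.2375=2.79375; next y=-1/10·0.0125+1/2·2.79375=1.395625
n=3: y=1.395625, sp=2, e=sp−y=0.604375; I=1.341875, D=e−e_prev=-1.383125; u=3/4·0.604375+1/4·1.341875+1/2·(-1.383125)≈0.097188; next y=-1/10·1.395625+1/2·0.097188≈-0.090969
n=4: y≈-0.090969, sp=2, e=sp−y≈2.090969; I≈3.432844, D=e−e_prev≈1.486594; u=3/4·2.090969+1/4·3.432844+1/2·1.486594≈3.169734; next y=-1/10·(-0.090969)+1/2·3.169734≈1.593964
n=5: y≈1.593964, sp=1, e=sp−y≈-0.593964; I≈2.838880, D=e−e_prev≈-2.684933; u=3/4·(-0.593964)+1/4·2.838880+1/2·(-2.684933)≈-1.078220; next y=-1/10·1.593964+1/2·(-1.078220)≈-0.698506
n=6: y≈-0.698506, sp=1, e=sp−y≈1.698506; I≈4.537386, D=e−e_prev≈2.292470; u=3/4·1.698506+1/4·4.537386+1/2·2.292470≈3.554461; next y=-1/10·(-0.698506)+1/2·3.554461≈1.847081
n=7: y≈1.847081, sp=1, e=sp−y≈-0.847081; I≈3.690305, D=e−e_prev≈-2.545587; u=3/4·(-0.847081)+1/4·3.690305+1/2·(-2.545587)≈-0.985528; next y=-1/10·1.847081+1/2·(-0.985528)≈-0.677472
n=8: y≈-0.677472, sp=1, e=sp−y≈1.677472; I≈5.367777, D=e−e_prev≈2.524554; u=3/4·1.677472+1/4·5.367777+1/2·2.524554≈3.862325; next y=-1/10·(-0.677472)+1/2·3.862325≈1.998910
n=9: y≈1.998910, sp=1, e=sp−y≈-0.998910; I≈4.368867, D=e−e_prev≈-2.676382; u=3/4·(-0.998910)+1/4·4.368867+1/2·(-2.676382)≈-0.995157; next y=-1/10·1.998910+1/2·(-0.995157)≈-0.697469

0 -1 -1.500 0.000
1 -1 -0.125 -0.750
2 2 2.794 0.013
3 2 0.097 1.396
4 2 3.170 -0.091
5 1 -1.078 1.594
6 1 3.554 -0.699
7 1 -0.986 1.847
8 1 3.862 -0.677
9 1 -0.995 1.999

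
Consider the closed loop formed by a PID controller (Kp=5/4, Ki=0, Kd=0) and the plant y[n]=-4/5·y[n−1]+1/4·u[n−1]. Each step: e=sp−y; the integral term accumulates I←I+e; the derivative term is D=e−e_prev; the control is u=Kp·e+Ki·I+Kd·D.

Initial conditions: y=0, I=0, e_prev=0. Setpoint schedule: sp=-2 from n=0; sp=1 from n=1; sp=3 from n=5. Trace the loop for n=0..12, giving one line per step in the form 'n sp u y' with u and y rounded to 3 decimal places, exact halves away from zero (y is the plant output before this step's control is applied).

(exact arithmetic carried between steps; '≈' marks a value shown rounded to 6 d.p. or computed from one; I and e_prev carry over from the previous line; the table rounds u and y to 3 d.p., halves away from zero)
n=0: y=0, sp=-2, e=sp−y=-2; I=-2, D=e−e_prev=-2; u=5/4·(-2)+0·(-2)+0·(-2)=-2.5; next y=-4/5·0+1/4·(-2.5)=-0.625
n=1: y=-0.625, sp=1, e=sp−y=1.625; I=-0.375, D=e−e_prev=3.625; u=5/4·1.625+0·(-0.375)+0·3.625=2.03125; next y=-4/5·(-0.625)+1/4·2.03125≈1.007813
n=2: y≈1.007813, sp=1, e=sp−y≈-0.007813; I≈-0.382813, D=e−e_prev≈-1.632813; u=5/4·(-0.007813)+0·(-0.382813)+0·(-1.632813)≈-0.009766; next y=-4/5·1.007813+1/4·(-0.009766)≈-0.808691
n=3: y≈-0.808691, sp=1, e=sp−y≈1.808691; I≈1.425879, D=e−e_prev≈1.816504; u=5/4·1.808691+0·1.425879+0·1.816504≈2.260864; next y=-4/5·(-0.808691)+1/4·2.260864≈1.212169
n=4: y≈1.212169, sp=1, e=sp−y≈-0.212169; I≈1.213710, D=e−e_prev≈-2.020861; u=5/4·(-0.212169)+0·1.213710+0·(-2.020861)≈-0.265211; next y=-4/5·1.212169+1/4·(-0.265211)≈-1.036038
n=5: y≈-1.036038, sp=3, e=sp−y≈4.036038; I≈5.249748, D=e−e_prev≈4.248207; u=5/4·4.036038+0·5.249748+0·4.248207≈5.045048; next y=-4/5·(-1.036038)+1/4·5.045048≈2.090093
n=6: y≈2.090093, sp=3, e=sp−y≈0.909907; I≈6.159655, D=e−e_prev≈-3.126131; u=5/4·0.909907+0·6.159655+0·(-3.126131)≈1.137384; next y=-4/5·2.090093+1/4·1.137384≈-1.387728
n=7: y≈-1.387728, sp=3, e=sp−y≈4.387728; I≈10.547383, D=e−e_prev≈3.477820; u=5/4·4.387728+0·10.547383+0·3.477820≈5.484660; next y=-4/5·(-1.387728)+1/4·5.484660≈2.481347
n=8: y≈2.481347, sp=3, e=sp−y≈0.518653; I≈11.066036, D=e−e_prev≈-3.869075; u=5/4·0.518653+0·11.066036+0·(-3.869075)≈0.648316; next y=-4/5·2.481347+1/4·0.648316≈-1.822999
n=9: y≈-1.822999, sp=3, e=sp−y≈4.822999; I≈15.889035, D=e−e_prev≈4.304346; u=5/4·4.822999+0·15.889035+0·4.304346≈6.028749; next y=-4/5·(-1.822999)+1/4·6.028749≈2.965586
n=10: y≈2.965586, sp=3, e=sp−y≈0.034414; I≈15.923449, D=e−e_prev≈-4.788585; u=5/4·0.034414+0·15.923449+0·(-4.788585)≈0.043017; next y=-4/5·2.965586+1/4·0.043017≈-2.361715
n=11: y≈-2.361715, sp=3, e=sp−y≈5.361715; I≈21.285163, D=e−e_prev≈5.327301; u=5/4·5.361715+0·21.285163+0·5.327301≈6.702143; next y=-4/5·(-2.361715)+1/4·6.702143≈3.564908
n=12: y≈3.564908, sp=3, e=sp−y≈-0.564908; I≈20.720256, D=e−e_prev≈-5.926622; u=5/4·(-0.564908)+0·20.720256+0·(-5.926622)≈-0.706135; next y=-4/5·3.564908+1/4·(-0.706135)≈-3.028460

0 -2 -2.500 0.000
1 1 2.031 -0.625
2 1 -0.010 1.008
3 1 2.261 -0.809
4 1 -0.265 1.212
5 3 5.045 -1.036
6 3 1.137 2.090
7 3 5.485 -1.388
8 3 0.648 2.481
9 3 6.029 -1.823
10 3 0.043 2.966
11 3 6.702 -2.362
12 3 -0.706 3.565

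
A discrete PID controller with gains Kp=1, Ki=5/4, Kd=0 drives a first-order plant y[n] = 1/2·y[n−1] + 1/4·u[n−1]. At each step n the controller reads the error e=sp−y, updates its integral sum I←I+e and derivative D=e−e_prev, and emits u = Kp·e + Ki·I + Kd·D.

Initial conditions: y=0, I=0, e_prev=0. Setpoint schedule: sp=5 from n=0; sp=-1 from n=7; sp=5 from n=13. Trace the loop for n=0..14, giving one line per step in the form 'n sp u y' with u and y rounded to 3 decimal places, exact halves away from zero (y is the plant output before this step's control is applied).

0 5 11.250 0.000
1 5 11.172 2.813
2 5 10.786 4.199
3 5 10.444 4.796
4 5 10.220 5.009
5 5 10.095 5.059
6 5 10.034 5.053
7 -1 -3.492 5.035
8 -1 -3.407 1.645
9 -1 -2.946 -0.029
10 -1 -2.535 -0.751
11 -1 -2.265 -1.009
12 -1 -2.115 -1.071
13 5 11.459 -1.064
14 5 11.396 2.333

(exact arithmetic carried between steps; '≈' marks a value shown rounded to 6 d.p. or computed from one; I and e_prev carry over from the previous line; the table rounds u and y to 3 d.p., halves away from zero)
n=0: y=0, sp=5, e=sp−y=5; I=5, D=e−e_prev=5; u=1·5+5/4·5+0·5=11.25; next y=1/2·0+1/4·11.25=2.8125
n=1: y=2.8125, sp=5, e=sp−y=2.1875; I=7.1875, D=e−e_prev=-2.8125; u=1·2.1875+5/4·7.1875+0·(-2.8125)=11.171875; next y=1/2·2.8125+1/4·11.171875≈4.199219
n=2: y≈4.199219, sp=5, e=sp−y≈0.800781; I≈7.988281, D=e−e_prev≈-1.386719; u=1·0.800781+5/4·7.988281+0·(-1.386719)≈10.786133; next y=1/2·4.199219+1/4·10.786133≈4.796143
n=3: y≈4.796143, sp=5, e=sp−y≈0.203857; I≈8.192139, D=e−e_prev≈-0.596924; u=1·0.203857+5/4·8.192139+0·(-0.596924)≈10.444031; next y=1/2·4.796143+1/4·10.444031≈5.009079
n=4: y≈5.009079, sp=5, e=sp−y≈-0.009079; I≈8.183060, D=e−e_prev≈-0.212936; u=1·(-0.009079)+5/4·8.183060+0·(-0.212936)≈10.219746; next y=1/2·5.009079+1/4·10.219746≈5.059476
n=5: y≈5.059476, sp=5, e=sp−y≈-0.059476; I≈8.123584, D=e−e_prev≈-0.050397; u=1·(-0.059476)+5/4·8.123584+0·(-0.050397)≈10.095004; next y=1/2·5.059476+1/4·10.095004≈5.053489
n=6: y≈5.053489, sp=5, e=sp−y≈-0.053489; I≈8.070095, D=e−e_prev≈0.005987; u=1·(-0.053489)+5/4·8.070095+0·0.005987≈10.034130; next y=1/2·5.053489+1/4·10.034130≈5.035277
n=7: y≈5.035277, sp=-1, e=sp−y≈-6.035277; I≈2.034818, D=e−e_prev≈-5.981788; u=1·(-6.035277)+5/4·2.034818+0·(-5.981788)≈-3.491754; next y=1/2·5.035277+1/4·(-3.491754)≈1.644700
n=8: y≈1.644700, sp=-1, e=sp−y≈-2.644700; I≈-0.609882, D=e−e_prev≈3.390577; u=1·(-2.644700)+5/4·(-0.609882)+0·3.390577≈-3.407052; next y=1/2·1.644700+1/4·(-3.407052)≈-0.029413
n=9: y≈-0.029413, sp=-1, e=sp−y≈-0.970587; I≈-1.580469, D=e−e_prev≈1.674113; u=1·(-0.970587)+5/4·(-1.580469)+0·1.674113≈-2.946173; next y=1/2·(-0.029413)+1/4·(-2.946173)≈-0.751250
n=10: y≈-0.751250, sp=-1, e=sp−y≈-0.248750; I≈-1.829219, D=e−e_prev≈0.721837; u=1·(-0.248750)+5/4·(-1.829219)+0·0.721837≈-2.535274; next y=1/2·(-0.751250)+1/4·(-2.535274)≈-1.009443
n=11: y≈-1.009443, sp=-1, e=sp−y≈0.009443; I≈-1.819776, D=e−e_prev≈0.258194; u=1·0.009443+5/4·(-1.819776)+0·0.258194≈-2.265276; next y=1/2·(-1.009443)+1/4·(-2.265276)≈-1.071041
n=12: y≈-1.071041, sp=-1, e=sp−y≈0.071041; I≈-1.748735, D=e−e_prev≈0.061597; u=1·0.071041+5/4·(-1.748735)+0·0.061597≈-2.114878; next y=1/2·(-1.071041)+1/4·(-2.114878)≈-1.064240
n=13: y≈-1.064240, sp=5, e=sp−y≈6.064240; I≈4.315505, D=e−e_prev≈5.993199; u=1·6.064240+5/4·4.315505+0·5.993199≈11.458621; next y=1/2·(-1.064240)+1/4·11.458621≈2.332535
n=14: y≈2.332535, sp=5, e=sp−y≈2.667465; I≈6.982970, D=e−e_prev≈-3.396775; u=1·2.667465+5/4·6.982970+0·(-3.396775)≈11.396177; next y=1/2·2.332535+1/4·11.396177≈4.015312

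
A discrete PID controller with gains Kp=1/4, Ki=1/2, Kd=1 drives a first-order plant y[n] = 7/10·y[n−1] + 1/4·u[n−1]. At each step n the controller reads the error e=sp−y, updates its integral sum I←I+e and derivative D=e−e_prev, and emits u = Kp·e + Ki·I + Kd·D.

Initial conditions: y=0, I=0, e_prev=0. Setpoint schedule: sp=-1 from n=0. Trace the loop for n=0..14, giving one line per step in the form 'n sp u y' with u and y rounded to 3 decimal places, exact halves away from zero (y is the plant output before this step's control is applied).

(exact arithmetic carried between steps; '≈' marks a value shown rounded to 6 d.p. or computed from one; I and e_prev carry over from the previous line; the table rounds u and y to 3 d.p., halves away from zero)
n=0: y=0, sp=-1, e=sp−y=-1; I=-1, D=e−e_prev=-1; u=1/4·(-1)+1/2·(-1)+1·(-1)=-1.75; next y=7/10·0+1/4·(-1.75)=-0.4375
n=1: y=-0.4375, sp=-1, e=sp−y=-0.5625; I=-1.5625, D=e−e_prev=0.4375; u=1/4·(-0.5625)+1/2·(-1.5625)+1·0.4375=-0.484375; next y=7/10·(-0.4375)+1/4·(-0.484375)≈-0.427344
n=2: y≈-0.427344, sp=-1, e=sp−y≈-0.572656; I≈-2.135156, D=e−e_prev≈-0.010156; u=1/4·(-0.572656)+1/2·(-2.135156)+1·(-0.010156)≈-1.220898; next y=7/10·(-0.427344)+1/4·(-1.220898)≈-0.604365
n=3: y≈-0.604365, sp=-1, e=sp−y≈-0.395635; I≈-2.530791, D=e−e_prev≈0.177021; u=1/4·(-0.395635)+1/2·(-2.530791)+1·0.177021≈-1.187283; next y=7/10·(-0.604365)+1/4·(-1.187283)≈-0.719876
n=4: y≈-0.719876, sp=-1, e=sp−y≈-0.280124; I≈-2.810915, D=e−e_prev≈0.115511; u=1/4·(-0.280124)+1/2·(-2.810915)+1·0.115511≈-1.359977; next y=7/10·(-0.719876)+1/4·(-1.359977)≈-0.843908
n=5: y≈-0.843908, sp=-1, e=sp−y≈-0.156092; I≈-2.967007, D=e−e_prev≈0.124031; u=1/4·(-0.156092)+1/2·(-2.967007)+1·0.124031≈-1.398495; next y=7/10·(-0.843908)+1/4·(-1.398495)≈-0.940359
n=6: y≈-0.940359, sp=-1, e=sp−y≈-0.059641; I≈-3.026648, D=e−e_prev≈0.096451; u=1/4·(-0.059641)+1/2·(-3.026648)+1·0.096451≈-1.431783; next y=7/10·(-0.940359)+1/4·(-1.431783)≈-1.016197
n=7: y≈-1.016197, sp=-1, e=sp−y≈0.016197; I≈-3.010451, D=e−e_prev≈0.075838; u=1/4·0.016197+1/2·(-3.010451)+1·0.075838≈-1.425338; next y=7/10·(-1.016197)+1/4·(-1.425338)≈-1.067673
n=8: y≈-1.067673, sp=-1, e=sp−y≈0.067673; I≈-2.942778, D=e−e_prev≈0.051475; u=1/4·0.067673+1/2·(-2.942778)+1·0.051475≈-1.402996; next y=7/10·(-1.067673)+1/4·(-1.402996)≈-1.098120
n=9: y≈-1.098120, sp=-1, e=sp−y≈0.098120; I≈-2.844659, D=e−e_prev≈0.030447; u=1/4·0.098120+1/2·(-2.844659)+1·0.030447≈-1.367352; next y=7/10·(-1.098120)+1/4·(-1.367352)≈-1.110522
n=10: y≈-1.110522, sp=-1, e=sp−y≈0.110522; I≈-2.734137, D=e−e_prev≈0.012402; u=1/4·0.110522+1/2·(-2.734137)+1·0.012402≈-1.327036; next y=7/10·(-1.110522)+1/4·(-1.327036)≈-1.109124
n=11: y≈-1.109124, sp=-1, e=sp−y≈0.109124; I≈-2.625013, D=e−e_prev≈-0.001398; u=1/4·0.109124+1/2·(-2.625013)+1·(-0.001398)≈-1.286623; next y=7/10·(-1.109124)+1/4·(-1.286623)≈-1.098043
n=12: y≈-1.098043, sp=-1, e=sp−y≈0.098043; I≈-2.526970, D=e−e_prev≈-0.011082; u=1/4·0.098043+1/2·(-2.526970)+1·(-0.011082)≈-1.250056; next y=7/10·(-1.098043)+1/4·(-1.250056)≈-1.081144
n=13: y≈-1.081144, sp=-1, e=sp−y≈0.081144; I≈-2.445826, D=e−e_prev≈-0.016899; u=1/4·0.081144+1/2·(-2.445826)+1·(-0.016899)≈-1.219526; next y=7/10·(-1.081144)+1/4·(-1.219526)≈-1.061682
n=14: y≈-1.061682, sp=-1, e=sp−y≈0.061682; I≈-2.384144, D=e−e_prev≈-0.019462; u=1/4·0.061682+1/2·(-2.384144)+1·(-0.019462)≈-1.196113; next y=7/10·(-1.061682)+1/4·(-1.196113)≈-1.042206

0 -1 -1.750 0.000
1 -1 -0.484 -0.438
2 -1 -1.221 -0.427
3 -1 -1.187 -0.604
4 -1 -1.360 -0.720
5 -1 -1.398 -0.844
6 -1 -1.432 -0.940
7 -1 -1.425 -1.016
8 -1 -1.403 -1.068
9 -1 -1.367 -1.098
10 -1 -1.327 -1.111
11 -1 -1.287 -1.109
12 -1 -1.250 -1.098
13 -1 -1.220 -1.081
14 -1 -1.196 -1.062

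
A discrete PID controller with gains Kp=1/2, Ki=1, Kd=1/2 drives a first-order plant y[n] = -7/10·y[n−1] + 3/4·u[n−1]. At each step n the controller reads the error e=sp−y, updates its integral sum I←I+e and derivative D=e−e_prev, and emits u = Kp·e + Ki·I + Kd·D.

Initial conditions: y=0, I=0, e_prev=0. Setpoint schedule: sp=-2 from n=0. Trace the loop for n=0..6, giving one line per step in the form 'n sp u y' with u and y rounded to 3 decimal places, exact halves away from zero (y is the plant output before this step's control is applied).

0 -2 -4.000 0.000
1 -2 1.000 -3.000
2 -2 -11.200 2.850
3 -2 13.365 -10.395
4 -2 -40.253 17.300
5 -2 73.495 -42.300
6 -2 -170.067 84.731

(exact arithmetic carried between steps; '≈' marks a value shown rounded to 6 d.p. or computed from one; I and e_prev carry over from the previous line; the table rounds u and y to 3 d.p., halves away from zero)
n=0: y=0, sp=-2, e=sp−y=-2; I=-2, D=e−e_prev=-2; u=1/2·(-2)+1·(-2)+1/2·(-2)=-4; next y=-7/10·0+3/4·(-4)=-3
n=1: y=-3, sp=-2, e=sp−y=1; I=-1, D=e−e_prev=3; u=1/2·1+1·(-1)+1/2·3=1; next y=-7/10·(-3)+3/4·1=2.85
n=2: y=2.85, sp=-2, e=sp−y=-4.85; I=-5.85, D=e−e_prev=-5.85; u=1/2·(-4.85)+1·(-5.85)+1/2·(-5.85)=-11.2; next y=-7/10·2.85+3/4·(-11.2)=-10.395
n=3: y=-10.395, sp=-2, e=sp−y=8.395; I=2.545, D=e−e_prev=13.245; u=1/2·8.395+1·2.545+1/2·13.245=13.365; next y=-7/10·(-10.395)+3/4·13.365=17.30025
n=4: y=17.30025, sp=-2, e=sp−y=-19.30025; I=-16.75525, D=e−e_prev=-27.69525; u=1/2·(-19.30025)+1·(-16.75525)+1/2·(-27.69525)=-40.253; next y=-7/10·17.30025+3/4·(-40.253)=-42.299925
n=5: y=-42.299925, sp=-2, e=sp−y=40.299925; I=23.544675, D=e−e_prev=59.600175; u=1/2·40.299925+1·23.544675+1/2·59.600175=73.494725; next y=-7/10·(-42.299925)+3/4·73.494725≈84.730991
n=6: y≈84.730991, sp=-2, e=sp−y≈-86.730991; I≈-63.186316, D=e−e_prev≈-127.030916; u=1/2·(-86.730991)+1·(-63.186316)+1/2·(-127.030916)≈-170.06727; next y=-7/10·84.730991+3/4·(-170.06727)≈-186.862146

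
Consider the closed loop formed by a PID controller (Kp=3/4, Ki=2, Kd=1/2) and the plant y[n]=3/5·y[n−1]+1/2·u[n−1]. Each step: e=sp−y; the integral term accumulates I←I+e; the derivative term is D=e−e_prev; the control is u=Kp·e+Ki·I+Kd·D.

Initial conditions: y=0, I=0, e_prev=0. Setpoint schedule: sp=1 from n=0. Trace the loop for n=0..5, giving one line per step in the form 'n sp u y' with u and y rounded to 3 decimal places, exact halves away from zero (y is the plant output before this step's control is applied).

(exact arithmetic carried between steps; '≈' marks a value shown rounded to 6 d.p. or computed from one; I and e_prev carry over from the previous line; the table rounds u and y to 3 d.p., halves away from zero)
n=0: y=0, sp=1, e=sp−y=1; I=1, D=e−e_prev=1; u=3/4·1+2·1+1/2·1=3.25; next y=3/5·0+1/2·3.25=1.625
n=1: y=1.625, sp=1, e=sp−y=-0.625; I=0.375, D=e−e_prev=-1.625; u=3/4·(-0.625)+2·0.375+1/2·(-1.625)=-0.53125; next y=3/5·1.625+1/2·(-0.53125)=0.709375
n=2: y=0.709375, sp=1, e=sp−y=0.290625; I=0.665625, D=e−e_prev=0.915625; u=3/4·0.290625+2·0.665625+1/2·0.915625≈2.007031; next y=3/5·0.709375+1/2·2.007031≈1.429141
n=3: y≈1.429141, sp=1, e=sp−y≈-0.429141; I≈0.236484, D=e−e_prev≈-0.719766; u=3/4·(-0.429141)+2·0.236484+1/2·(-0.719766)≈-0.208770; next y=3/5·1.429141+1/2·(-0.208770)≈0.753100
n=4: y≈0.753100, sp=1, e=sp−y≈0.246900; I≈0.483385, D=e−e_prev≈0.676041; u=3/4·0.246900+2·0.483385+1/2·0.676041≈1.489965; next y=3/5·0.753100+1/2·1.489965≈1.196842
n=5: y≈1.196842, sp=1, e=sp−y≈-0.196842; I≈0.286542, D=e−e_prev≈-0.443743; u=3/4·(-0.196842)+2·0.286542+1/2·(-0.443743)≈0.203581; next y=3/5·1.196842+1/2·0.203581≈0.819896

0 1 3.250 0.000
1 1 -0.531 1.625
2 1 2.007 0.709
3 1 -0.209 1.429
4 1 1.490 0.753
5 1 0.204 1.197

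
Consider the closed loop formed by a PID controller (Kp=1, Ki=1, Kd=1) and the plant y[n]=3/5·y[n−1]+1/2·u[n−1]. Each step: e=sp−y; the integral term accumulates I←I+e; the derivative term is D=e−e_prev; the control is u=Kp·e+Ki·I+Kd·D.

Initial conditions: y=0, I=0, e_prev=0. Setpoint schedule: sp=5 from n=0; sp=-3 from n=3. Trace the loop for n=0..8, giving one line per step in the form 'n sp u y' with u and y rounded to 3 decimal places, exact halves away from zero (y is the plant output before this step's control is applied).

(exact arithmetic carried between steps; '≈' marks a value shown rounded to 6 d.p. or computed from one; I and e_prev carry over from the previous line; the table rounds u and y to 3 d.p., halves away from zero)
n=0: y=0, sp=5, e=sp−y=5; I=5, D=e−e_prev=5; u=1·5+1·5+1·5=15; next y=3/5·0+1/2·15=7.5
n=1: y=7.5, sp=5, e=sp−y=-2.5; I=2.5, D=e−e_prev=-7.5; u=1·(-2.5)+1·2.5+1·(-7.5)=-7.5; next y=3/5·7.5+1/2·(-7.5)=0.75
n=2: y=0.75, sp=5, e=sp−y=4.25; I=6.75, D=e−e_prev=6.75; u=1·4.25+1·6.75+1·6.75=17.75; next y=3/5·0.75+1/2·17.75=9.325
n=3: y=9.325, sp=-3, e=sp−y=-12.325; I=-5.575, D=e−e_prev=-16.575; u=1·(-12.325)+1·(-5.575)+1·(-16.575)=-34.475; next y=3/5·9.325+1/2·(-34.475)=-11.6425
n=4: y=-11.6425, sp=-3, e=sp−y=8.6425; I=3.0675, D=e−e_prev=20.9675; u=1·8.6425+1·3.0675+1·20.9675=32.6775; next y=3/5·(-11.6425)+1/2·32.6775=9.35325
n=5: y=9.35325, sp=-3, e=sp−y=-12.35325; I=-9.28575, D=e−e_prev=-20.99575; u=1·(-12.35325)+1·(-9.28575)+1·(-20.99575)=-42.63475; next y=3/5·9.35325+1/2·(-42.63475)=-15.705425
n=6: y=-15.705425, sp=-3, e=sp−y=12.705425; I=3.419675, D=e−e_prev=25.058675; u=1·12.705425+1·3.419675+1·25.058675=41.183775; next y=3/5·(-15.705425)+1/2·41.183775≈11.168633
n=7: y≈11.168633, sp=-3, e=sp−y≈-14.168633; I≈-10.748958, D=e−e_prev≈-26.874058; u=1·(-14.168633)+1·(-10.748958)+1·(-26.874058)≈-51.791648; next y=3/5·11.168633+1/2·(-51.791648)≈-19.194644
n=8: y≈-19.194644, sp=-3, e=sp−y≈16.194644; I≈5.445687, D=e−e_prev≈30.363277; u=1·16.194644+1·5.445687+1·30.363277≈52.003608; next y=3/5·(-19.194644)+1/2·52.003608≈14.485017

0 5 15.000 0.000
1 5 -7.500 7.500
2 5 17.750 0.750
3 -3 -34.475 9.325
4 -3 32.678 -11.643
5 -3 -42.635 9.353
6 -3 41.184 -15.705
7 -3 -51.792 11.169
8 -3 52.004 -19.195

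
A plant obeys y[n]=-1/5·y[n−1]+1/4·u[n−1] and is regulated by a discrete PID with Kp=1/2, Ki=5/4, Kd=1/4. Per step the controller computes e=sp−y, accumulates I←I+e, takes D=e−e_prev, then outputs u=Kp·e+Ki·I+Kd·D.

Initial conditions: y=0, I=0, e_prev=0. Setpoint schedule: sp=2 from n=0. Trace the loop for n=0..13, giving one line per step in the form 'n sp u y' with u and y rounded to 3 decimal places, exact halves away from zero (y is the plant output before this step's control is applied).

(exact arithmetic carried between steps; '≈' marks a value shown rounded to 6 d.p. or computed from one; I and e_prev carry over from the previous line; the table rounds u and y to 3 d.p., halves away from zero)
n=0: y=0, sp=2, e=sp−y=2; I=2, D=e−e_prev=2; u=1/2·2+5/4·2+1/4·2=4; next y=-1/5·0+1/4·4=1
n=1: y=1, sp=2, e=sp−y=1; I=3, D=e−e_prev=-1; u=1/2·1+5/4·3+1/4·(-1)=4; next y=-1/5·1+1/4·4=0.8
n=2: y=0.8, sp=2, e=sp−y=1.2; I=4.2, D=e−e_prev=0.2; u=1/2·1.2+5/4·4.2+1/4·0.2=5.9; next y=-1/5·0.8+1/4·5.9=1.315
n=3: y=1.315, sp=2, e=sp−y=0.685; I=4.885, D=e−e_prev=-0.515; u=1/2·0.685+5/4·4.885+1/4·(-0.515)=6.32; next y=-1/5·1.315+1/4·6.32=1.317
n=4: y=1.317, sp=2, e=sp−y=0.683; I=5.568, D=e−e_prev=-0.002; u=1/2·0.683+5/4·5.568+1/4·(-0.002)=7.301; next y=-1/5·1.317+1/4·7.301=1.56185
n=5: y=1.56185, sp=2, e=sp−y=0.43815; I=6.00615, D=e−e_prev=-0.24485; u=1/2·0.43815+5/4·6.00615+1/4·(-0.24485)=7.66555; next y=-1/5·1.56185+1/4·7.66555≈1.604018
n=6: y≈1.604018, sp=2, e=sp−y≈0.395983; I≈6.402133, D=e−e_prev≈-0.042168; u=1/2·0.395983+5/4·6.402133+1/4·(-0.042168)≈8.190115; next y=-1/5·1.604018+1/4·8.190115≈1.726725
n=7: y≈1.726725, sp=2, e=sp−y≈0.273275; I≈6.675407, D=e−e_prev≈-0.122708; u=1/2·0.273275+5/4·6.675407+1/4·(-0.122708)≈8.450220; next y=-1/5·1.726725+1/4·8.450220≈1.767210
n=8: y≈1.767210, sp=2, e=sp−y≈0.232790; I≈6.908197, D=e−e_prev≈-0.040485; u=1/2·0.232790+5/4·6.908197+1/4·(-0.040485)≈8.741521; next y=-1/5·1.767210+1/4·8.741521≈1.831938
n=9: y≈1.831938, sp=2, e=sp−y≈0.168062; I≈7.076259, D=e−e_prev≈-0.064728; u=1/2·0.168062+5/4·7.076259+1/4·(-0.064728)≈8.913173; next y=-1/5·1.831938+1/4·8.913173≈1.861906
n=10: y≈1.861906, sp=2, e=sp−y≈0.138094; I≈7.214354, D=e−e_prev≈-0.029967; u=1/2·0.138094+5/4·7.214354+1/4·(-0.029967)≈9.079497; next y=-1/5·1.861906+1/4·9.079497≈1.897493
n=11: y≈1.897493, sp=2, e=sp−y≈0.102507; I≈7.316860, D=e−e_prev≈-0.035588; u=1/2·0.102507+5/4·7.316860+1/4·(-0.035588)≈9.188432; next y=-1/5·1.897493+1/4·9.188432≈1.917609
n=12: y≈1.917609, sp=2, e=sp−y≈0.082391; I≈7.399251, D=e−e_prev≈-0.020116; u=1/2·0.082391+5/4·7.399251+1/4·(-0.020116)≈9.285230; next y=-1/5·1.917609+1/4·9.285230≈1.937786
n=13: y≈1.937786, sp=2, e=sp−y≈0.062214; I≈7.461465, D=e−e_prev≈-0.020176; u=1/2·0.062214+5/4·7.461465+1/4·(-0.020176)≈9.352895; next y=-1/5·1.937786+1/4·9.352895≈1.950667

0 2 4.000 0.000
1 2 4.000 1.000
2 2 5.900 0.800
3 2 6.320 1.315
4 2 7.301 1.317
5 2 7.666 1.562
6 2 8.190 1.604
7 2 8.450 1.727
8 2 8.742 1.767
9 2 8.913 1.832
10 2 9.079 1.862
11 2 9.188 1.897
12 2 9.285 1.918
13 2 9.353 1.938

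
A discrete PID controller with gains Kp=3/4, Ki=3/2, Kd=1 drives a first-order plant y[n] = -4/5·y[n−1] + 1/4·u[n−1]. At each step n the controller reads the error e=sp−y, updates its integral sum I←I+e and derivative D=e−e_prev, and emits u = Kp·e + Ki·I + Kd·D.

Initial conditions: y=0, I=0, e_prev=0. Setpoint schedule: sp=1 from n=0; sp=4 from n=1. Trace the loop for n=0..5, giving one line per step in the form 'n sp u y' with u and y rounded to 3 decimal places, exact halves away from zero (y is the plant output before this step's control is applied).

(exact arithmetic carried between steps; '≈' marks a value shown rounded to 6 d.p. or computed from one; I and e_prev carry over from the previous line; the table rounds u and y to 3 d.p., halves away from zero)
n=0: y=0, sp=1, e=sp−y=1; I=1, D=e−e_prev=1; u=3/4·1+3/2·1+1·1=3.25; next y=-4/5·0+1/4·3.25=0.8125
n=1: y=0.8125, sp=4, e=sp−y=3.1875; I=4.1875, D=e−e_prev=2.1875; u=3/4·3.1875+3/2·4.1875+1·2.1875=10.859375; next y=-4/5·0.8125+1/4·10.859375≈2.064844
n=2: y≈2.064844, sp=4, e=sp−y≈1.935156; I≈6.122656, D=e−e_prev≈-1.252344; u=3/4·1.935156+3/2·6.122656+1·(-1.252344)≈9.383008; next y=-4/5·2.064844+1/4·9.383008≈0.693877
n=3: y≈0.693877, sp=4, e=sp−y≈3.306123; I≈9.428779, D=e−e_prev≈1.370967; u=3/4·3.306123+3/2·9.428779+1·1.370967≈17.993728; next y=-4/5·0.693877+1/4·17.993728≈3.943330
n=4: y≈3.943330, sp=4, e=sp−y≈0.056670; I≈9.485449, D=e−e_prev≈-3.249453; u=3/4·0.056670+3/2·9.485449+1·(-3.249453)≈11.021222; next y=-4/5·3.943330+1/4·11.021222≈-0.399359
n=5: y≈-0.399359, sp=4, e=sp−y≈4.399359; I≈13.884808, D=e−e_prev≈4.342689; u=3/4·4.399359+3/2·13.884808+1·4.342689≈28.469420; next y=-4/5·(-0.399359)+1/4·28.469420≈7.436842

0 1 3.250 0.000
1 4 10.859 0.813
2 4 9.383 2.065
3 4 17.994 0.694
4 4 11.021 3.943
5 4 28.469 -0.399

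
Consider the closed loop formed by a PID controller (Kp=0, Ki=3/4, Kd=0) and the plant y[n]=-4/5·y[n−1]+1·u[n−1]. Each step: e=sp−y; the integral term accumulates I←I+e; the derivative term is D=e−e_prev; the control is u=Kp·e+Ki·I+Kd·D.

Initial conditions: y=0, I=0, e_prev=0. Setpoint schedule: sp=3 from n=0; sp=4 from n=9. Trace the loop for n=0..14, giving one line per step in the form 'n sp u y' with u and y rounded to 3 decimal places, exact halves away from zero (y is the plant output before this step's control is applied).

0 3 2.250 0.000
1 3 2.813 2.250
2 3 4.303 1.013
3 3 3.933 3.493
4 3 5.329 1.139
5 3 4.266 4.418
6 3 5.967 0.731
7 3 4.180 5.382
8 3 6.525 -0.126
9 4 4.556 6.625
10 4 8.114 -0.744
11 4 4.582 8.709
12 4 9.371 -2.385
13 4 3.911 11.279
14 4 10.746 -5.112

(exact arithmetic carried between steps; '≈' marks a value shown rounded to 6 d.p. or computed from one; I and e_prev carry over from the previous line; the table rounds u and y to 3 d.p., halves away from zero)
n=0: y=0, sp=3, e=sp−y=3; I=3, D=e−e_prev=3; u=0·3+3/4·3+0·3=2.25; next y=-4/5·0+1·2.25=2.25
n=1: y=2.25, sp=3, e=sp−y=0.75; I=3.75, D=e−e_prev=-2.25; u=0·0.75+3/4·3.75+0·(-2.25)=2.8125; next y=-4/5·2.25+1·2.8125=1.0125
n=2: y=1.0125, sp=3, e=sp−y=1.9875; I=5.7375, D=e−e_prev=1.2375; u=0·1.9875+3/4·5.7375+0·1.2375=4.303125; next y=-4/5·1.0125+1·4.303125=3.493125
n=3: y=3.493125, sp=3, e=sp−y=-0.493125; I=5.244375, D=e−e_prev=-2.480625; u=0·(-0.493125)+3/4·5.244375+0·(-2.480625)≈3.933281; next y=-4/5·3.493125+1·3.933281≈1.138781
n=4: y≈1.138781, sp=3, e=sp−y≈1.861219; I≈7.105594, D=e−e_prev≈2.354344; u=0·1.861219+3/4·7.105594+0·2.354344≈5.329195; next y=-4/5·1.138781+1·5.329195≈4.418170
n=5: y≈4.418170, sp=3, e=sp−y≈-1.418170; I≈5.687423, D=e−e_prev≈-3.279389; u=0·(-1.418170)+3/4·5.687423+0·(-3.279389)≈4.265568; next y=-4/5·4.418170+1·4.265568≈0.731031
n=6: y≈0.731031, sp=3, e=sp−y≈2.268969; I≈7.956392, D=e−e_prev≈3.687139; u=0·2.268969+3/4·7.956392+0·3.687139≈5.967294; next y=-4/5·0.731031+1·5.967294≈5.382469
n=7: y≈5.382469, sp=3, e=sp−y≈-2.382469; I≈5.573923, D=e−e_prev≈-4.651438; u=0·(-2.382469)+3/4·5.573923+0·(-4.651438)≈4.180442; next y=-4/5·5.382469+1·4.180442≈-0.125533
n=8: y≈-0.125533, sp=3, e=sp−y≈3.125533; I≈8.699456, D=e−e_prev≈5.508002; u=0·3.125533+3/4·8.699456+0·5.508002≈6.524592; next y=-4/5·(-0.125533)+1·6.524592≈6.625018
n=9: y≈6.625018, sp=4, e=sp−y≈-2.625018; I≈6.074438, D=e−e_prev≈-5.750551; u=0·(-2.625018)+3/4·6.074438+0·(-5.750551)≈4.555828; next y=-4/5·6.625018+1·4.555828≈-0.744186
n=10: y≈-0.744186, sp=4, e=sp−y≈4.744186; I≈10.818624, D=e−e_prev≈7.369205; u=0·4.744186+3/4·10.818624+0·7.369205≈8.113968; next y=-4/5·(-0.744186)+1·8.113968≈8.709317
n=11: y≈8.709317, sp=4, e=sp−y≈-4.709317; I≈6.109307, D=e−e_prev≈-9.453504; u=0·(-4.709317)+3/4·6.109307+0·(-9.453504)≈4.581980; next y=-4/5·8.709317+1·4.581980≈-2.385474
n=12: y≈-2.385474, sp=4, e=sp−y≈6.385474; I≈12.494780, D=e−e_prev≈11.094791; u=0·6.385474+3/4·12.494780+0·11.094791≈9.371085; next y=-4/5·(-2.385474)+1·9.371085≈11.279464
n=13: y≈11.279464, sp=4, e=sp−y≈-7.279464; I≈5.215316, D=e−e_prev≈-13.664938; u=0·(-7.279464)+3/4·5.215316+0·(-13.664938)≈3.911487; next y=-4/5·11.279464+1·3.911487≈-5.112084
n=14: y≈-5.112084, sp=4, e=sp−y≈9.112084; I≈14.327400, D=e−e_prev≈16.391548; u=0·9.112084+3/4·14.327400+0·16.391548≈10.745550; next y=-4/5·(-5.112084)+1·10.745550≈14.835218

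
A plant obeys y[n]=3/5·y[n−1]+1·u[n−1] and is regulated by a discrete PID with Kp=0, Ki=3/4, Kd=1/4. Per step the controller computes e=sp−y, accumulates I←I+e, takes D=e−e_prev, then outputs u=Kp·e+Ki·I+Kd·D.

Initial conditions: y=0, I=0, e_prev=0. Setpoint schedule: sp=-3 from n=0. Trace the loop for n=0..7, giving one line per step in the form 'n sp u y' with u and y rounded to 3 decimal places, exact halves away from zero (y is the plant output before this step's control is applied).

(exact arithmetic carried between steps; '≈' marks a value shown rounded to 6 d.p. or computed from one; I and e_prev carry over from the previous line; the table rounds u and y to 3 d.p., halves away from zero)
n=0: y=0, sp=-3, e=sp−y=-3; I=-3, D=e−e_prev=-3; u=0·(-3)+3/4·(-3)+1/4·(-3)=-3; next y=3/5·0+1·(-3)=-3
n=1: y=-3, sp=-3, e=sp−y=0; I=-3, D=e−e_prev=3; u=0·0+3/4·(-3)+1/4·3=-1.5; next y=3/5·(-3)+1·(-1.5)=-3.3
n=2: y=-3.3, sp=-3, e=sp−y=0.3; I=-2.7, D=e−e_prev=0.3; u=0·0.3+3/4·(-2.7)+1/4·0.3=-1.95; next y=3/5·(-3.3)+1·(-1.95)=-3.93
n=3: y=-3.93, sp=-3, e=sp−y=0.93; I=-1.77, D=e−e_prev=0.63; u=0·0.93+3/4·(-1.77)+1/4·0.63=-1.17; next y=3/5·(-3.93)+1·(-1.17)=-3.528
n=4: y=-3.528, sp=-3, e=sp−y=0.528; I=-1.242, D=e−e_prev=-0.402; u=0·0.528+3/4·(-1.242)+1/4·(-0.402)=-1.032; next y=3/5·(-3.528)+1·(-1.032)=-3.1488
n=5: y=-3.1488, sp=-3, e=sp−y=0.1488; I=-1.0932, D=e−e_prev=-0.3792; u=0·0.1488+3/4·(-1.0932)+1/4·(-0.3792)=-0.9147; next y=3/5·(-3.1488)+1·(-0.9147)=-2.80398
n=6: y=-2.80398, sp=-3, e=sp−y=-0.19602; I=-1.28922, D=e−e_prev=-0.34482; u=0·(-0.19602)+3/4·(-1.28922)+1/4·(-0.34482)=-1.05312; next y=3/5·(-2.80398)+1·(-1.05312)=-2.735508
n=7: y=-2.735508, sp=-3, e=sp−y=-0.264492; I=-1.553712, D=e−e_prev=-0.068472; u=0·(-0.264492)+3/4·(-1.553712)+1/4·(-0.068472)=-1.182402; next y=3/5·(-2.735508)+1·(-1.182402)≈-2.823707

0 -3 -3.000 0.000
1 -3 -1.500 -3.000
2 -3 -1.950 -3.300
3 -3 -1.170 -3.930
4 -3 -1.032 -3.528
5 -3 -0.915 -3.149
6 -3 -1.053 -2.804
7 -3 -1.182 -2.736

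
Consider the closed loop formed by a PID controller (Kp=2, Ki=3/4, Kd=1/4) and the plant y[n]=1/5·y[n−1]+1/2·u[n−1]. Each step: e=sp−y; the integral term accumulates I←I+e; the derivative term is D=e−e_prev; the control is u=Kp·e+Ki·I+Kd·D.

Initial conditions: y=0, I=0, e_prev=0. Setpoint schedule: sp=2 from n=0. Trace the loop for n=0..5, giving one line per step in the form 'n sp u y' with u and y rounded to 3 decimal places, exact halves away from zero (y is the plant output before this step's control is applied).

0 2 6.000 0.000
1 2 -2.000 3.000
2 2 8.200 -0.400
3 2 -4.110 4.020
4 2 11.293 -1.251
5 2 -7.528 5.396

(exact arithmetic carried between steps; '≈' marks a value shown rounded to 6 d.p. or computed from one; I and e_prev carry over from the previous line; the table rounds u and y to 3 d.p., halves away from zero)
n=0: y=0, sp=2, e=sp−y=2; I=2, D=e−e_prev=2; u=2·2+3/4·2+1/4·2=6; next y=1/5·0+1/2·6=3
n=1: y=3, sp=2, e=sp−y=-1; I=1, D=e−e_prev=-3; u=2·(-1)+3/4·1+1/4·(-3)=-2; next y=1/5·3+1/2·(-2)=-0.4
n=2: y=-0.4, sp=2, e=sp−y=2.4; I=3.4, D=e−e_prev=3.4; u=2·2.4+3/4·3.4+1/4·3.4=8.2; next y=1/5·(-0.4)+1/2·8.2=4.02
n=3: y=4.02, sp=2, e=sp−y=-2.02; I=1.38, D=e−e_prev=-4.42; u=2·(-2.02)+3/4·1.38+1/4·(-4.42)=-4.11; next y=1/5·4.02+1/2·(-4.11)=-1.251
n=4: y=-1.251, sp=2, e=sp−y=3.251; I=4.631, D=e−e_prev=5.271; u=2·3.251+3/4·4.631+1/4·5.271=11.293; next y=1/5·(-1.251)+1/2·11.293=5.3963
n=5: y=5.3963, sp=2, e=sp−y=-3.3963; I=1.2347, D=e−e_prev=-6.6473; u=2·(-3.3963)+3/4·1.2347+1/4·(-6.6473)=-7.5284; next y=1/5·5.3963+1/2·(-7.5284)=-2.68494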